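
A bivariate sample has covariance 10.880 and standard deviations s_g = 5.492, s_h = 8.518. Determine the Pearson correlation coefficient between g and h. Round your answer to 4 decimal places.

r = Cov(g,h) / (s_g · s_h) = 10.880 / (5.492 × 8.518)
  = 10.880 / 46.7809 ≈ 0.2326

0.2326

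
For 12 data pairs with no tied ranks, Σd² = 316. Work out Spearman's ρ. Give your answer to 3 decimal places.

ρ = 1 − 6Σd² / [n(n²−1)] = 1 − 6×316 / (12×143)
  = 1 − 1896/1716 = 1 − 1.1049 ≈ -0.105

-0.105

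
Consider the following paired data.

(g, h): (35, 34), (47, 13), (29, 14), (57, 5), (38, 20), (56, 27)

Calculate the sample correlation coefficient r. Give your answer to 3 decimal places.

-0.283

n = 6, Σg = 262, Σh = 113, Σg² = 12104, Σh² = 2675, Σgh = 4764
nΣgh − ΣgΣh = 28584 − 29606 = -1022
nΣg² − (Σg)² = 72624 − 68644 = 3980; nΣh² − (Σh)² = 16050 − 12769 = 3281
r = -1022 / √(3980 × 3281) = -1022 / 3613.6381 ≈ -0.283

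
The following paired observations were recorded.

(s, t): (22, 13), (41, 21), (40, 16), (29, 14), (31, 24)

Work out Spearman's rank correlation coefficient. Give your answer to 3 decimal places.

0.700

Rank s: 1, 5, 4, 2, 3
Rank t: 1, 4, 3, 2, 5
d = rank(s) − rank(t): 0, 1, 1, 0, -2; Σd² = 6
ρ = 1 − 6Σd² / [n(n²−1)] = 1 − 6×6 / (5×24) = 1 − 36/120 ≈ 0.700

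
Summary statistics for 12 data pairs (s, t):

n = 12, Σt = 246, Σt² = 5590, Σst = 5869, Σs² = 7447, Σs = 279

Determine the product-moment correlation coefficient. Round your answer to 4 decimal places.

r = (nΣst − ΣsΣt) / √[(nΣs² − (Σs)²)(nΣt² − (Σt)²)]
Numerator: 12×5869 − 279×246 = 1794
Denominator: √[(89364 − 77841)(67080 − 60516)] = √[11523 × 6564] = 8696.9519
r = 1794 / 8696.9519 ≈ 0.2063

0.2063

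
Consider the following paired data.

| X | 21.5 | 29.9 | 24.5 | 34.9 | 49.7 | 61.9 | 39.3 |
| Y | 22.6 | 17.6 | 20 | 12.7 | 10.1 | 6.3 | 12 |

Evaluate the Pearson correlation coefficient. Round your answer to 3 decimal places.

n = 7, ΣX = 261.7, ΣY = 101.3, ΣX² = 11020.71, ΣY² = 1667.51, ΣXY = 3308.91
nΣXY − ΣXΣY = 23162.37 − 26510.21 = -3347.84
nΣX² − (ΣX)² = 77144.97 − 68486.89 = 8658.08; nΣY² − (ΣY)² = 11672.57 − 10261.69 = 1410.88
r = -3347.84 / √(8658.08 × 1410.88) = -3347.84 / 3495.0697 ≈ -0.958

-0.958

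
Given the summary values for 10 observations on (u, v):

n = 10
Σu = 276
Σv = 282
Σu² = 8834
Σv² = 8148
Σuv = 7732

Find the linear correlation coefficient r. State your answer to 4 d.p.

-0.1050

r = (nΣuv − ΣuΣv) / √[(nΣu² − (Σu)²)(nΣv² − (Σv)²)]
Numerator: 10×7732 − 276×282 = -512
Denominator: √[(88340 − 76176)(81480 − 79524)] = √[12164 × 1956] = 4877.7847
r = -512 / 4877.7847 ≈ -0.1050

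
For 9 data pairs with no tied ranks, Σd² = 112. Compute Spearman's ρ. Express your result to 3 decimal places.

0.067

ρ = 1 − 6Σd² / [n(n²−1)] = 1 − 6×112 / (9×80)
  = 1 − 672/720 = 1 − 0.9333 ≈ 0.067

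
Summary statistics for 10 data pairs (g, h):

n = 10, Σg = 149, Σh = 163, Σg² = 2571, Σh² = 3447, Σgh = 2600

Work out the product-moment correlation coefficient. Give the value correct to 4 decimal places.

r = (nΣgh − ΣgΣh) / √[(nΣg² − (Σg)²)(nΣh² − (Σh)²)]
Numerator: 10×2600 − 149×163 = 1713
Denominator: √[(25710 − 22201)(34470 − 26569)] = √[3509 × 7901] = 5265.4163
r = 1713 / 5265.4163 ≈ 0.3253

0.3253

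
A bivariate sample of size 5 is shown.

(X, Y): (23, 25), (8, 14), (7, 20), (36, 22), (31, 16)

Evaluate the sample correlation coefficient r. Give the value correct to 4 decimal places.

n = 5, ΣX = 105, ΣY = 97, ΣX² = 2899, ΣY² = 1961, ΣXY = 2115
nΣXY − ΣXΣY = 10575 − 10185 = 390
nΣX² − (ΣX)² = 14495 − 11025 = 3470; nΣY² − (ΣY)² = 9805 − 9409 = 396
r = 390 / √(3470 × 396) = 390 / 1172.2286 ≈ 0.3327

0.3327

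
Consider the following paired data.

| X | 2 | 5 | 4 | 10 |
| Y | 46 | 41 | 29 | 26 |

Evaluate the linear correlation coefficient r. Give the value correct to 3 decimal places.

n = 4, ΣX = 21, ΣY = 142, ΣX² = 145, ΣY² = 5314, ΣXY = 673
nΣXY − ΣXΣY = 2692 − 2982 = -290
nΣX² − (ΣX)² = 580 − 441 = 139; nΣY² − (ΣY)² = 21256 − 20164 = 1092
r = -290 / √(139 × 1092) = -290 / 389.5998 ≈ -0.744

-0.744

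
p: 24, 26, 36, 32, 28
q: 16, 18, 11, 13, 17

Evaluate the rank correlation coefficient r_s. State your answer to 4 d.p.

Rank p: 1, 2, 5, 4, 3
Rank q: 3, 5, 1, 2, 4
d = rank(p) − rank(q): -2, -3, 4, 2, -1; Σd² = 34
ρ = 1 − 6Σd² / [n(n²−1)] = 1 − 6×34 / (5×24) = 1 − 204/120 ≈ -0.7000

-0.7000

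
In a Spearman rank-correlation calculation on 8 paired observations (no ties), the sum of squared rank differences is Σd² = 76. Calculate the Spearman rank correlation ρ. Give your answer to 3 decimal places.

0.095

ρ = 1 − 6Σd² / [n(n²−1)] = 1 − 6×76 / (8×63)
  = 1 − 456/504 = 1 − 0.9048 ≈ 0.095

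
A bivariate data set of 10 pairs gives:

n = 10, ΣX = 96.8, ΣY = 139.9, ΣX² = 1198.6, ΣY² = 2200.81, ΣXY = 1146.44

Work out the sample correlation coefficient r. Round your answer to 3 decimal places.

-0.823

r = (nΣXY − ΣXΣY) / √[(nΣX² − (ΣX)²)(nΣY² − (ΣY)²)]
Numerator: 10×1146.44 − 96.8×139.9 = -2077.92
Denominator: √[(11986 − 9370.24)(22008.1 − 19572.01)] = √[2615.76 × 2436.09] = 2524.3270
r = -2077.92 / 2524.3270 ≈ -0.823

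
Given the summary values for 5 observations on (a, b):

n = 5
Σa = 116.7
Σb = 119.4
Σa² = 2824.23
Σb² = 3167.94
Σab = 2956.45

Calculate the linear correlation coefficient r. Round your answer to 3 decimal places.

r = (nΣab − ΣaΣb) / √[(nΣa² − (Σa)²)(nΣb² − (Σb)²)]
Numerator: 5×2956.45 − 116.7×119.4 = 848.27
Denominator: √[(14121.15 − 13618.89)(15839.7 − 14256.36)] = √[502.26 × 1583.34] = 891.7670
r = 848.27 / 891.7670 ≈ 0.951

0.951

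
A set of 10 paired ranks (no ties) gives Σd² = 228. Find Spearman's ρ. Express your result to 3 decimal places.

ρ = 1 − 6Σd² / [n(n²−1)] = 1 − 6×228 / (10×99)
  = 1 − 1368/990 = 1 − 1.3818 ≈ -0.382

-0.382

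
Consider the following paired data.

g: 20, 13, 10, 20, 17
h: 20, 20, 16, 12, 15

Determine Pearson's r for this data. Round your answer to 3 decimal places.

-0.214

n = 5, Σg = 80, Σh = 83, Σg² = 1358, Σh² = 1425, Σgh = 1315
nΣgh − ΣgΣh = 6575 − 6640 = -65
nΣg² − (Σg)² = 6790 − 6400 = 390; nΣh² − (Σh)² = 7125 − 6889 = 236
r = -65 / √(390 × 236) = -65 / 303.3809 ≈ -0.214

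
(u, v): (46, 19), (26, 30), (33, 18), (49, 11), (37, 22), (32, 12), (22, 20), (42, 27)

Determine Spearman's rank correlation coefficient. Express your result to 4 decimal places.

-0.3571

Rank u: 7, 2, 4, 8, 5, 3, 1, 6
Rank v: 4, 8, 3, 1, 6, 2, 5, 7
d = rank(u) − rank(v): 3, -6, 1, 7, -1, 1, -4, -1; Σd² = 114
ρ = 1 − 6Σd² / [n(n²−1)] = 1 − 6×114 / (8×63) = 1 − 684/504 ≈ -0.3571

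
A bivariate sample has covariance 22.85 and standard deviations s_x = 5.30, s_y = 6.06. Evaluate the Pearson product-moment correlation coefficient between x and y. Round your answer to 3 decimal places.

0.711

r = Cov(x,y) / (s_x · s_y) = 22.85 / (5.30 × 6.06)
  = 22.85 / 32.1180 ≈ 0.711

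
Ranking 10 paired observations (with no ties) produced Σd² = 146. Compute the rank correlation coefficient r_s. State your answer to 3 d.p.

ρ = 1 − 6Σd² / [n(n²−1)] = 1 − 6×146 / (10×99)
  = 1 − 876/990 = 1 − 0.8848 ≈ 0.115

0.115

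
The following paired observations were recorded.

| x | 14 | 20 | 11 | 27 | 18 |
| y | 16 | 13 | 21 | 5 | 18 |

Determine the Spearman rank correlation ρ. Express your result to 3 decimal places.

-0.900

Rank x: 2, 4, 1, 5, 3
Rank y: 3, 2, 5, 1, 4
d = rank(x) − rank(y): -1, 2, -4, 4, -1; Σd² = 38
ρ = 1 − 6Σd² / [n(n²−1)] = 1 − 6×38 / (5×24) = 1 − 228/120 ≈ -0.900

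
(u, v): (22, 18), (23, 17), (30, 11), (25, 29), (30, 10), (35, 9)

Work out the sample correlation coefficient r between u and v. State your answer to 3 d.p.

-0.679

n = 6, Σu = 165, Σv = 94, Σu² = 4663, Σv² = 1756, Σuv = 2457
nΣuv − ΣuΣv = 14742 − 15510 = -768
nΣu² − (Σu)² = 27978 − 27225 = 753; nΣv² − (Σv)² = 10536 − 8836 = 1700
r = -768 / √(753 × 1700) = -768 / 1131.4150 ≈ -0.679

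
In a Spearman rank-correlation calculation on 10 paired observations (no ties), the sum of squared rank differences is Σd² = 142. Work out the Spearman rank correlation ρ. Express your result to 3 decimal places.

0.139

ρ = 1 − 6Σd² / [n(n²−1)] = 1 − 6×142 / (10×99)
  = 1 − 852/990 = 1 − 0.8606 ≈ 0.139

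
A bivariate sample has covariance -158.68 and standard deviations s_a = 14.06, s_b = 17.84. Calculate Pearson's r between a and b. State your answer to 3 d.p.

r = Cov(a,b) / (s_a · s_b) = -158.68 / (14.06 × 17.84)
  = -158.68 / 250.8304 ≈ -0.633

-0.633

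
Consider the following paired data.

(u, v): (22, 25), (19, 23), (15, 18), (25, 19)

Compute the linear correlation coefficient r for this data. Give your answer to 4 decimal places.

0.2539

n = 4, Σu = 81, Σv = 85, Σu² = 1695, Σv² = 1839, Σuv = 1732
nΣuv − ΣuΣv = 6928 − 6885 = 43
nΣu² − (Σu)² = 6780 − 6561 = 219; nΣv² − (Σv)² = 7356 − 7225 = 131
r = 43 / √(219 × 131) = 43 / 169.3783 ≈ 0.2539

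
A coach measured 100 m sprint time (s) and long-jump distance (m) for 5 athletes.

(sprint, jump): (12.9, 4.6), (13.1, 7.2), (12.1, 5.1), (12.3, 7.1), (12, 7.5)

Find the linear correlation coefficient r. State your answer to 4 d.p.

n = 5, Σx = 62.4, Σy = 31.5, Σx² = 779.72, Σy² = 205.67, Σxy = 392.7
nΣxy − ΣxΣy = 1963.5 − 1965.6 = -2.1
nΣx² − (Σx)² = 3898.6 − 3893.76 = 4.84; nΣy² − (Σy)² = 1028.35 − 992.25 = 36.1
r = -2.1 / √(4.84 × 36.1) = -2.1 / 13.2183 ≈ -0.1589

-0.1589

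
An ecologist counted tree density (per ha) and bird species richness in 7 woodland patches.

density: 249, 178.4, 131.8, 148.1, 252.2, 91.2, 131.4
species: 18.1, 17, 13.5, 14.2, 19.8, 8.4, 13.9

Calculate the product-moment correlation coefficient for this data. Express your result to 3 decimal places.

n = 7, Σx = 1182.1, Σy = 104.9, Σx² = 222320.65, Σy² = 1656.31, Σxy = 19008.12
nΣxy − ΣxΣy = 133056.84 − 124002.29 = 9054.55
nΣx² − (Σx)² = 1556244.55 − 1397360.41 = 158884.14; nΣy² − (Σy)² = 11594.17 − 11004.01 = 590.16
r = 9054.55 / √(158884.14 × 590.16) = 9054.55 / 9683.3395 ≈ 0.935

0.935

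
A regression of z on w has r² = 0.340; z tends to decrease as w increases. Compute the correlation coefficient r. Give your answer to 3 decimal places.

|r| = √0.340 = 0.583
The association is negative, so r = −0.583.

-0.583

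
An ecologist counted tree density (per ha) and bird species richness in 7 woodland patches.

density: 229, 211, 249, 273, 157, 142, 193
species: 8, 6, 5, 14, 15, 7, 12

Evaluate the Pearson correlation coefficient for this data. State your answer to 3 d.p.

n = 7, Σx = 1454, Σy = 67, Σx² = 315554, Σy² = 739, Σxy = 13830
nΣxy − ΣxΣy = 96810 − 97418 = -608
nΣx² − (Σx)² = 2208878 − 2114116 = 94762; nΣy² − (Σy)² = 5173 − 4489 = 684
r = -608 / √(94762 × 684) = -608 / 8050.9135 ≈ -0.076

-0.076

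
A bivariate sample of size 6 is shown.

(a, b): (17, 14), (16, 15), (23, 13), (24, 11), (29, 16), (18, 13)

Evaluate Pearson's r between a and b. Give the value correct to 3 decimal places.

n = 6, Σa = 127, Σb = 82, Σa² = 2815, Σb² = 1136, Σab = 1739
nΣab − ΣaΣb = 10434 − 10414 = 20
nΣa² − (Σa)² = 16890 − 16129 = 761; nΣb² − (Σb)² = 6816 − 6724 = 92
r = 20 / √(761 × 92) = 20 / 264.5978 ≈ 0.076

0.076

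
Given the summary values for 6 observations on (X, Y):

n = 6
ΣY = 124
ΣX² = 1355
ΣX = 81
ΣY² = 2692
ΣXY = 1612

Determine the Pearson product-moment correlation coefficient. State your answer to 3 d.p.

r = (nΣXY − ΣXΣY) / √[(nΣX² − (ΣX)²)(nΣY² − (ΣY)²)]
Numerator: 6×1612 − 81×124 = -372
Denominator: √[(8130 − 6561)(16152 − 15376)] = √[1569 × 776] = 1103.4238
r = -372 / 1103.4238 ≈ -0.337

-0.337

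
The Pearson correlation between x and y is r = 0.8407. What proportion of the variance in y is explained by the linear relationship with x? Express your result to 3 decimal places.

r² = (0.8407)² = 0.707

0.707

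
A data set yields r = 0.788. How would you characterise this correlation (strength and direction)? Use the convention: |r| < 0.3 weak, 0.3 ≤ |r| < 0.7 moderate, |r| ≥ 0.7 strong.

strong positive

r = 0.788 > 0 so the relationship is positive.
|r| = 0.788, which falls in the strong range.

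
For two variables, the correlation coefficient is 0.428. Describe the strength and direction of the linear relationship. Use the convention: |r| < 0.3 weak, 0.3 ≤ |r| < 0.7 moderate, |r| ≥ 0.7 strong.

moderate positive

r = 0.428 > 0 so the relationship is positive.
|r| = 0.428, which falls in the moderate range.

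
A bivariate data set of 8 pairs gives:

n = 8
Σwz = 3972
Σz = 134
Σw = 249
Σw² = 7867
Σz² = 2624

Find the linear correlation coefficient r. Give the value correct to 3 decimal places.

r = (nΣwz − ΣwΣz) / √[(nΣw² − (Σw)²)(nΣz² − (Σz)²)]
Numerator: 8×3972 − 249×134 = -1590
Denominator: √[(62936 − 62001)(20992 − 17956)] = √[935 × 3036] = 1684.8323
r = -1590 / 1684.8323 ≈ -0.944

-0.944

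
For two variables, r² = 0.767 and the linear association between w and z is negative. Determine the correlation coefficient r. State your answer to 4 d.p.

-0.8758

|r| = √0.767 = 0.8758
The association is negative, so r = −0.8758.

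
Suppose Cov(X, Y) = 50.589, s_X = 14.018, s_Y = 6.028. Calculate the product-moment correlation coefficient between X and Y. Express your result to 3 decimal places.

0.599

r = Cov(X,Y) / (s_X · s_Y) = 50.589 / (14.018 × 6.028)
  = 50.589 / 84.5005 ≈ 0.599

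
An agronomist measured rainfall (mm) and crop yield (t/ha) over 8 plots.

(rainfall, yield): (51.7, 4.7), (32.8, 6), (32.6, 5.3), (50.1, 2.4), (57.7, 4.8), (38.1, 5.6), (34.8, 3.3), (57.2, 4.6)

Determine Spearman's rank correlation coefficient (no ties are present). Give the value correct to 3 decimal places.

Rank rainfall: 6, 2, 1, 5, 8, 4, 3, 7
Rank yield: 4, 8, 6, 1, 5, 7, 2, 3
d = rank(rainfall) − rank(yield): 2, -6, -5, 4, 3, -3, 1, 4; Σd² = 116
ρ = 1 − 6Σd² / [n(n²−1)] = 1 − 6×116 / (8×63) = 1 − 696/504 ≈ -0.381

-0.381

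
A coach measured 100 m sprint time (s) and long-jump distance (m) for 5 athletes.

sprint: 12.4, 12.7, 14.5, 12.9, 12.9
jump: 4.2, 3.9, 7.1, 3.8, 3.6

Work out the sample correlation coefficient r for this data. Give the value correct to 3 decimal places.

n = 5, Σx = 65.4, Σy = 22.6, Σx² = 858.12, Σy² = 110.66, Σxy = 300.02
nΣxy − ΣxΣy = 1500.1 − 1478.04 = 22.06
nΣx² − (Σx)² = 4290.6 − 4277.16 = 13.44; nΣy² − (Σy)² = 553.3 − 510.76 = 42.54
r = 22.06 / √(13.44 × 42.54) = 22.06 / 23.9110 ≈ 0.923

0.923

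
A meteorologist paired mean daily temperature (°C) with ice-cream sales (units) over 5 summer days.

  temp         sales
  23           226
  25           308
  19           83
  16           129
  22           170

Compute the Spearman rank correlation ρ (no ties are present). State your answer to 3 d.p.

Rank temp: 4, 5, 2, 1, 3
Rank sales: 4, 5, 1, 2, 3
d = rank(temp) − rank(sales): 0, 0, 1, -1, 0; Σd² = 2
ρ = 1 − 6Σd² / [n(n²−1)] = 1 − 6×2 / (5×24) = 1 − 12/120 ≈ 0.900

0.900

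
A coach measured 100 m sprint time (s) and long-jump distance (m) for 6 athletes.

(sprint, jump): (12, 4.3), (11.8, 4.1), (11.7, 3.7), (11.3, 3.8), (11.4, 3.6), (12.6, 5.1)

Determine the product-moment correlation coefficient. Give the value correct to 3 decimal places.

n = 6, Σx = 70.8, Σy = 24.6, Σx² = 836.54, Σy² = 102.4, Σxy = 291.51
nΣxy − ΣxΣy = 1749.06 − 1741.68 = 7.38
nΣx² − (Σx)² = 5019.24 − 5012.64 = 6.6; nΣy² − (Σy)² = 614.4 − 605.16 = 9.24
r = 7.38 / √(6.6 × 9.24) = 7.38 / 7.8092 ≈ 0.945

0.945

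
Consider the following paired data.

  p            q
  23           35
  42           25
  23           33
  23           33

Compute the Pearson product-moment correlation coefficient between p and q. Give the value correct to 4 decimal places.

n = 4, Σp = 111, Σq = 126, Σp² = 3351, Σq² = 4028, Σpq = 3373
nΣpq − ΣpΣq = 13492 − 13986 = -494
nΣp² − (Σp)² = 13404 − 12321 = 1083; nΣq² − (Σq)² = 16112 − 15876 = 236
r = -494 / √(1083 × 236) = -494 / 505.5571 ≈ -0.9771

-0.9771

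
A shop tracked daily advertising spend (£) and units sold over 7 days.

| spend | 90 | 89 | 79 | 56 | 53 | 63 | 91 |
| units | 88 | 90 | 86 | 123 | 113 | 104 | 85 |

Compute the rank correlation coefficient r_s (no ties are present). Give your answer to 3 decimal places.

-0.857

Rank spend: 6, 5, 4, 2, 1, 3, 7
Rank units: 3, 4, 2, 7, 6, 5, 1
d = rank(spend) − rank(units): 3, 1, 2, -5, -5, -2, 6; Σd² = 104
ρ = 1 − 6Σd² / [n(n²−1)] = 1 − 6×104 / (7×48) = 1 − 624/336 ≈ -0.857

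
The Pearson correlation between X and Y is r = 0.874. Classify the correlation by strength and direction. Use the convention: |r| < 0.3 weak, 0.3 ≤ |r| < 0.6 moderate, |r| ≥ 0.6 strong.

r = 0.874 > 0 so the relationship is positive.
|r| = 0.874, which falls in the strong range.

strong positive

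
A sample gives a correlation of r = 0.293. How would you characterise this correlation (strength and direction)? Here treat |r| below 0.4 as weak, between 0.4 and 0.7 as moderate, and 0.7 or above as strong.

r = 0.293 > 0 so the relationship is positive.
|r| = 0.293, which falls in the weak range.

weak positive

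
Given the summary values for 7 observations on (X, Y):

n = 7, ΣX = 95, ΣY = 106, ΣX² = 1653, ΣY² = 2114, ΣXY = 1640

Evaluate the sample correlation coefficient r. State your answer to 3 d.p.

0.468

r = (nΣXY − ΣXΣY) / √[(nΣX² − (ΣX)²)(nΣY² − (ΣY)²)]
Numerator: 7×1640 − 95×106 = 1410
Denominator: √[(11571 − 9025)(14798 − 11236)] = √[2546 × 3562] = 3011.4535
r = 1410 / 3011.4535 ≈ 0.468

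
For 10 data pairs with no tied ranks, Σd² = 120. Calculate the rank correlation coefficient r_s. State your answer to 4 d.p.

0.2727

ρ = 1 − 6Σd² / [n(n²−1)] = 1 − 6×120 / (10×99)
  = 1 − 720/990 = 1 − 0.72727 ≈ 0.2727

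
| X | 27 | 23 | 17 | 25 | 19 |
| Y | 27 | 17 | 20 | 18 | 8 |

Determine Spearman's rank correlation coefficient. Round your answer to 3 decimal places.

Rank X: 5, 3, 1, 4, 2
Rank Y: 5, 2, 4, 3, 1
d = rank(X) − rank(Y): 0, 1, -3, 1, 1; Σd² = 12
ρ = 1 − 6Σd² / [n(n²−1)] = 1 − 6×12 / (5×24) = 1 − 72/120 ≈ 0.400

0.400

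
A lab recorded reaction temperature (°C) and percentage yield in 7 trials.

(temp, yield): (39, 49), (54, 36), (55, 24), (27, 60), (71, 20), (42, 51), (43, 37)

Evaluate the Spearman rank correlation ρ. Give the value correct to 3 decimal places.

-0.964

Rank temp: 2, 5, 6, 1, 7, 3, 4
Rank yield: 5, 3, 2, 7, 1, 6, 4
d = rank(temp) − rank(yield): -3, 2, 4, -6, 6, -3, 0; Σd² = 110
ρ = 1 − 6Σd² / [n(n²−1)] = 1 − 6×110 / (7×48) = 1 − 660/336 ≈ -0.964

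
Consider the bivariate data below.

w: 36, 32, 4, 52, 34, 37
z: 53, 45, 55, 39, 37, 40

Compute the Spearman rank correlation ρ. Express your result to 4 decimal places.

-0.5429

Rank w: 4, 2, 1, 6, 3, 5
Rank z: 5, 4, 6, 2, 1, 3
d = rank(w) − rank(z): -1, -2, -5, 4, 2, 2; Σd² = 54
ρ = 1 − 6Σd² / [n(n²−1)] = 1 − 6×54 / (6×35) = 1 − 324/210 ≈ -0.5429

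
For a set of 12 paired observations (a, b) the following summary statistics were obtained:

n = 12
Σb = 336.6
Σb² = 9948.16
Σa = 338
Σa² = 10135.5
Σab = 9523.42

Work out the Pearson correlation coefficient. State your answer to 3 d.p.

0.076

r = (nΣab − ΣaΣb) / √[(nΣa² − (Σa)²)(nΣb² − (Σb)²)]
Numerator: 12×9523.42 − 338×336.6 = 510.24
Denominator: √[(121626 − 114244)(119377.92 − 113299.56)] = √[7382 × 6078.36] = 6698.5411
r = 510.24 / 6698.5411 ≈ 0.076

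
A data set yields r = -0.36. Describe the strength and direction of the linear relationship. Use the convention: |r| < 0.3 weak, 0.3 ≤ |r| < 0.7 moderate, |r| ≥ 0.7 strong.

moderate negative

r = -0.36 < 0 so the relationship is negative.
|r| = 0.36, which falls in the moderate range.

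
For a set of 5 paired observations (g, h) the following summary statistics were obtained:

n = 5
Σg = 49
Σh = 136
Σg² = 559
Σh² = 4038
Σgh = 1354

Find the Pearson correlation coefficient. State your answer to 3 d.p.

0.130

r = (nΣgh − ΣgΣh) / √[(nΣg² − (Σg)²)(nΣh² − (Σh)²)]
Numerator: 5×1354 − 49×136 = 106
Denominator: √[(2795 − 2401)(20190 − 18496)] = √[394 × 1694] = 816.9676
r = 106 / 816.9676 ≈ 0.130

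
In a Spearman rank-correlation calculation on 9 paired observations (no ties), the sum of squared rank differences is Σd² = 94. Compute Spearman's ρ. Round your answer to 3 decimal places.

ρ = 1 − 6Σd² / [n(n²−1)] = 1 − 6×94 / (9×80)
  = 1 − 564/720 = 1 − 0.7833 ≈ 0.217

0.217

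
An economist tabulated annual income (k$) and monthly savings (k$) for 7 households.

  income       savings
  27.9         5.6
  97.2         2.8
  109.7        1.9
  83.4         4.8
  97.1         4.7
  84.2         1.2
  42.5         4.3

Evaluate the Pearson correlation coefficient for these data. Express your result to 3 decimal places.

-0.600

n = 7, Σx = 542, Σy = 25.3, Σx² = 47540.2, Σy² = 107.87, Σxy = 1777.31
nΣxy − ΣxΣy = 12441.17 − 13712.6 = -1271.43
nΣx² − (Σx)² = 332781.4 − 293764 = 39017.4; nΣy² − (Σy)² = 755.09 − 640.09 = 115
r = -1271.43 / √(39017.4 × 115) = -1271.43 / 2118.2542 ≈ -0.600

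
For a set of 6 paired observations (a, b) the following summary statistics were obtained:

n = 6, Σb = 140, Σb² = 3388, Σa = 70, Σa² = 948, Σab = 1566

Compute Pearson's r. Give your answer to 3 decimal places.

r = (nΣab − ΣaΣb) / √[(nΣa² − (Σa)²)(nΣb² − (Σb)²)]
Numerator: 6×1566 − 70×140 = -404
Denominator: √[(5688 − 4900)(20328 − 19600)] = √[788 × 728] = 757.4061
r = -404 / 757.4061 ≈ -0.533

-0.533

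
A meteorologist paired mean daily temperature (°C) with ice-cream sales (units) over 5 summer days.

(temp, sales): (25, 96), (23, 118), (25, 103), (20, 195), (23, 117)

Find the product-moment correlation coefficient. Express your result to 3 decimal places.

n = 5, Σx = 116, Σy = 629, Σx² = 2708, Σy² = 85463, Σxy = 14280
nΣxy − ΣxΣy = 71400 − 72964 = -1564
nΣx² − (Σx)² = 13540 − 13456 = 84; nΣy² − (Σy)² = 427315 − 395641 = 31674
r = -1564 / √(84 × 31674) = -1564 / 1631.1395 ≈ -0.959

-0.959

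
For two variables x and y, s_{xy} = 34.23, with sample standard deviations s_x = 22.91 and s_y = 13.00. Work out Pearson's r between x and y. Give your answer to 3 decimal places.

0.115

r = Cov(x,y) / (s_x · s_y) = 34.23 / (22.91 × 13.00)
  = 34.23 / 297.8300 ≈ 0.115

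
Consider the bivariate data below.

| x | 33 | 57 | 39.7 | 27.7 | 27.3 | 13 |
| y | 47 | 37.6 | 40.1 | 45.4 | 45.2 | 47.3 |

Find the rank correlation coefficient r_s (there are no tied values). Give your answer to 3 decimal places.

-0.771

Rank x: 4, 6, 5, 3, 2, 1
Rank y: 5, 1, 2, 4, 3, 6
d = rank(x) − rank(y): -1, 5, 3, -1, -1, -5; Σd² = 62
ρ = 1 − 6Σd² / [n(n²−1)] = 1 − 6×62 / (6×35) = 1 − 372/210 ≈ -0.771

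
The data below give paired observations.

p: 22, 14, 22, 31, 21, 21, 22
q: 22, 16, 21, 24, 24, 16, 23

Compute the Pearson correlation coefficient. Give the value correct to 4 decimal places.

n = 7, Σp = 153, Σq = 146, Σp² = 3491, Σq² = 3118, Σpq = 3260
nΣpq − ΣpΣq = 22820 − 22338 = 482
nΣp² − (Σp)² = 24437 − 23409 = 1028; nΣq² − (Σq)² = 21826 − 21316 = 510
r = 482 / √(1028 × 510) = 482 / 724.0718 ≈ 0.6657

0.6657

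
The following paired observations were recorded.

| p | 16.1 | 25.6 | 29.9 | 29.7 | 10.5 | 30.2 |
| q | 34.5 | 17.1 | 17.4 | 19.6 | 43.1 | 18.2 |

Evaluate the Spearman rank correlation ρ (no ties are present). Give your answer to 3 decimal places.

-0.600

Rank p: 2, 3, 5, 4, 1, 6
Rank q: 5, 1, 2, 4, 6, 3
d = rank(p) − rank(q): -3, 2, 3, 0, -5, 3; Σd² = 56
ρ = 1 − 6Σd² / [n(n²−1)] = 1 − 6×56 / (6×35) = 1 − 336/210 ≈ -0.600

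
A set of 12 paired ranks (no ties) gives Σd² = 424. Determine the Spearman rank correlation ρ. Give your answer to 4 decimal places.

ρ = 1 − 6Σd² / [n(n²−1)] = 1 − 6×424 / (12×143)
  = 1 − 2544/1716 = 1 − 1.48252 ≈ -0.4825

-0.4825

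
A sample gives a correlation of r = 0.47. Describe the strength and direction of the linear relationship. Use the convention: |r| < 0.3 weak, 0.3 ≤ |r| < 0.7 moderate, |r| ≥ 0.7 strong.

moderate positive

r = 0.47 > 0 so the relationship is positive.
|r| = 0.47, which falls in the moderate range.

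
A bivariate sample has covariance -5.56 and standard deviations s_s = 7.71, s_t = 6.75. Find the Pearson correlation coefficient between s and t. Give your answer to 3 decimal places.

-0.107

r = Cov(s,t) / (s_s · s_t) = -5.56 / (7.71 × 6.75)
  = -5.56 / 52.0425 ≈ -0.107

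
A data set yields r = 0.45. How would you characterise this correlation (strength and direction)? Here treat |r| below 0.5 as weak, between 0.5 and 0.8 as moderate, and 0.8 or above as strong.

weak positive

r = 0.45 > 0 so the relationship is positive.
|r| = 0.45, which falls in the weak range.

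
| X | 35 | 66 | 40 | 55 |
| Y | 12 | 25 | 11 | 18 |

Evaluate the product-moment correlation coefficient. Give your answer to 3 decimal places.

n = 4, ΣX = 196, ΣY = 66, ΣX² = 10206, ΣY² = 1214, ΣXY = 3500
nΣXY − ΣXΣY = 14000 − 12936 = 1064
nΣX² − (ΣX)² = 40824 − 38416 = 2408; nΣY² − (ΣY)² = 4856 − 4356 = 500
r = 1064 / √(2408 × 500) = 1064 / 1097.2693 ≈ 0.970

0.970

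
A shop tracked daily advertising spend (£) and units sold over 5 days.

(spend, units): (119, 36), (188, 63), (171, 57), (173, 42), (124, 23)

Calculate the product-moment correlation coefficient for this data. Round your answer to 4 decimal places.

0.8606

n = 5, Σx = 775, Σy = 221, Σx² = 124051, Σy² = 10807, Σxy = 35993
nΣxy − ΣxΣy = 179965 − 171275 = 8690
nΣx² − (Σx)² = 620255 − 600625 = 19630; nΣy² − (Σy)² = 54035 − 48841 = 5194
r = 8690 / √(19630 × 5194) = 8690 / 10097.4363 ≈ 0.8606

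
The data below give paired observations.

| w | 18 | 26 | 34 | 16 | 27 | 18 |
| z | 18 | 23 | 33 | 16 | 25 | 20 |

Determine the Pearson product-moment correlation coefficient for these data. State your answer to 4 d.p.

n = 6, Σw = 139, Σz = 135, Σw² = 3465, Σz² = 3223, Σwz = 3335
nΣwz − ΣwΣz = 20010 − 18765 = 1245
nΣw² − (Σw)² = 20790 − 19321 = 1469; nΣz² − (Σz)² = 19338 − 18225 = 1113
r = 1245 / √(1469 × 1113) = 1245 / 1278.6700 ≈ 0.9737

0.9737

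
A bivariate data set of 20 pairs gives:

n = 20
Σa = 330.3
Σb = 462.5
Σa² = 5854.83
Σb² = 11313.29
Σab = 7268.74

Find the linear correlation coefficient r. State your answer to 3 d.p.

-0.743

r = (nΣab − ΣaΣb) / √[(nΣa² − (Σa)²)(nΣb² − (Σb)²)]
Numerator: 20×7268.74 − 330.3×462.5 = -7388.95
Denominator: √[(117096.6 − 109098.09)(226265.8 − 213906.25)] = √[7998.51 × 12359.55] = 9942.7353
r = -7388.95 / 9942.7353 ≈ -0.743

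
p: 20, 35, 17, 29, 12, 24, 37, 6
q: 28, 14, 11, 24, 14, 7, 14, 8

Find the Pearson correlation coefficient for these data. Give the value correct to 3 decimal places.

0.240

n = 8, Σp = 180, Σq = 120, Σp² = 4880, Σq² = 2182, Σpq = 2835
nΣpq − ΣpΣq = 22680 − 21600 = 1080
nΣp² − (Σp)² = 39040 − 32400 = 6640; nΣq² − (Σq)² = 17456 − 14400 = 3056
r = 1080 / √(6640 × 3056) = 1080 / 4504.6465 ≈ 0.240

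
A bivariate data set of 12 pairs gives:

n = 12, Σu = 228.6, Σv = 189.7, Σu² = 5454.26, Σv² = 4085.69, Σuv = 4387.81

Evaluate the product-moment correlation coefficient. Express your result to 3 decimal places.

0.708

r = (nΣuv − ΣuΣv) / √[(nΣu² − (Σu)²)(nΣv² − (Σv)²)]
Numerator: 12×4387.81 − 228.6×189.7 = 9288.3
Denominator: √[(65451.12 − 52257.96)(49028.28 − 35986.09)] = √[13193.16 × 13042.19] = 13117.4578
r = 9288.3 / 13117.4578 ≈ 0.708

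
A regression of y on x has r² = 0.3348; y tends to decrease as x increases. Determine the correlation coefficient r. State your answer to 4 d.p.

-0.5786

|r| = √0.3348 = 0.5786
The association is negative, so r = −0.5786.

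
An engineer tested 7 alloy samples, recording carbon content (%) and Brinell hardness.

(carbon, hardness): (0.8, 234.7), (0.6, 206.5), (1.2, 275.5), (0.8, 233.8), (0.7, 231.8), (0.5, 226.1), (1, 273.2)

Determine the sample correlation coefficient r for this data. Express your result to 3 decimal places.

n = 7, Σx = 5.6, Σy = 1681.6, Σx² = 4.82, Σy² = 407779.72, Σxy = 1377.81
nΣxy − ΣxΣy = 9644.67 − 9416.96 = 227.71
nΣx² − (Σx)² = 33.74 − 31.36 = 2.38; nΣy² − (Σy)² = 2854458.04 − 2827778.56 = 26679.48
r = 227.71 / √(2.38 × 26679.48) = 227.71 / 251.9864 ≈ 0.904

0.904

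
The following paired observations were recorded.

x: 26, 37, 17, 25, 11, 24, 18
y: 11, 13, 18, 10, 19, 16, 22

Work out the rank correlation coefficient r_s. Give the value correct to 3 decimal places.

Rank x: 6, 7, 2, 5, 1, 4, 3
Rank y: 2, 3, 5, 1, 6, 4, 7
d = rank(x) − rank(y): 4, 4, -3, 4, -5, 0, -4; Σd² = 98
ρ = 1 − 6Σd² / [n(n²−1)] = 1 − 6×98 / (7×48) = 1 − 588/336 ≈ -0.750

-0.750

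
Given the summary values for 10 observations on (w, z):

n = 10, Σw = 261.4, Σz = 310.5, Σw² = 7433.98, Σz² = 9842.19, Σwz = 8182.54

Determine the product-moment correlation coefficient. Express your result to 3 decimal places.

0.190

r = (nΣwz − ΣwΣz) / √[(nΣw² − (Σw)²)(nΣz² − (Σz)²)]
Numerator: 10×8182.54 − 261.4×310.5 = 660.7
Denominator: √[(74339.8 − 68329.96)(98421.9 − 96410.25)] = √[6009.84 × 2011.65] = 3477.0238
r = 660.7 / 3477.0238 ≈ 0.190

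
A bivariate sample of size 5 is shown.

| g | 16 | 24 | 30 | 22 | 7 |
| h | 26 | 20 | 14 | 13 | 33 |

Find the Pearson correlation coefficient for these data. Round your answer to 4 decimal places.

n = 5, Σg = 99, Σh = 106, Σg² = 2265, Σh² = 2530, Σgh = 1833
nΣgh − ΣgΣh = 9165 − 10494 = -1329
nΣg² − (Σg)² = 11325 − 9801 = 1524; nΣh² − (Σh)² = 12650 − 11236 = 1414
r = -1329 / √(1524 × 1414) = -1329 / 1467.9700 ≈ -0.9053

-0.9053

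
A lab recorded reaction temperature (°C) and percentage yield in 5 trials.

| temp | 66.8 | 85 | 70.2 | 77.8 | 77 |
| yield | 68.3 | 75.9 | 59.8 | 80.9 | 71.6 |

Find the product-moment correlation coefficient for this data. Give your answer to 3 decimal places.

n = 5, Σx = 376.8, Σy = 356.5, Σx² = 28597.12, Σy² = 25673.11, Σxy = 27019.12
nΣxy − ΣxΣy = 135095.6 − 134329.2 = 766.4
nΣx² − (Σx)² = 142985.6 − 141978.24 = 1007.36; nΣy² − (Σy)² = 128365.55 − 127092.25 = 1273.3
r = 766.4 / √(1007.36 × 1273.3) = 766.4 / 1132.5509 ≈ 0.677

0.677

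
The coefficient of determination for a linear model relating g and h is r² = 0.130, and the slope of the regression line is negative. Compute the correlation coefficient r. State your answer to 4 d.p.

|r| = √0.130 = 0.3606
The association is negative, so r = −0.3606.

-0.3606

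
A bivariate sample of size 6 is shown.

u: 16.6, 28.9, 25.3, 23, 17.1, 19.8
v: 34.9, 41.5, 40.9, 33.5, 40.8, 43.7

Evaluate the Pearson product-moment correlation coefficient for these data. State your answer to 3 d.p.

0.217

n = 6, Σu = 130.7, Σv = 235.3, Σu² = 2964.31, Σv² = 9309.65, Σuv = 5146.9
nΣuv − ΣuΣv = 30881.4 − 30753.71 = 127.69
nΣu² − (Σu)² = 17785.86 − 17082.49 = 703.37; nΣv² − (Σv)² = 55857.9 − 55366.09 = 491.81
r = 127.69 / √(703.37 × 491.81) = 127.69 / 588.1534 ≈ 0.217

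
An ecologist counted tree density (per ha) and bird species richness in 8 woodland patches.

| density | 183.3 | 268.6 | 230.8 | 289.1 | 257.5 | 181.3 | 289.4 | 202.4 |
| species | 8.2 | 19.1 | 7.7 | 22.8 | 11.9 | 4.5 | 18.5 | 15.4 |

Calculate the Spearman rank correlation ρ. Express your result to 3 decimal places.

0.810

Rank density: 2, 6, 4, 7, 5, 1, 8, 3
Rank species: 3, 7, 2, 8, 4, 1, 6, 5
d = rank(density) − rank(species): -1, -1, 2, -1, 1, 0, 2, -2; Σd² = 16
ρ = 1 − 6Σd² / [n(n²−1)] = 1 − 6×16 / (8×63) = 1 − 96/504 ≈ 0.810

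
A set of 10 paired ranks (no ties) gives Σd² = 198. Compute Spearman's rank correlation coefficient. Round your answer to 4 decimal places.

-0.2000

ρ = 1 − 6Σd² / [n(n²−1)] = 1 − 6×198 / (10×99)
  = 1 − 1188/990 = 1 − 1.20000 ≈ -0.2000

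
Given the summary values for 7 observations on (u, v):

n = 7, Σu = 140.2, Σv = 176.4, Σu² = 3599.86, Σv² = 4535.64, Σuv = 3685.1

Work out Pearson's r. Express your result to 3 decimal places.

0.568

r = (nΣuv − ΣuΣv) / √[(nΣu² − (Σu)²)(nΣv² − (Σv)²)]
Numerator: 7×3685.1 − 140.2×176.4 = 1064.42
Denominator: √[(25199.02 − 19656.04)(31749.48 − 31116.96)] = √[5542.98 × 632.52] = 1872.4438
r = 1064.42 / 1872.4438 ≈ 0.568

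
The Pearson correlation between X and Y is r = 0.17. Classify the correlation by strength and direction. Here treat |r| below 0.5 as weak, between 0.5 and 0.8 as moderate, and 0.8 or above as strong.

r = 0.17 > 0 so the relationship is positive.
|r| = 0.17, which falls in the weak range.

weak positive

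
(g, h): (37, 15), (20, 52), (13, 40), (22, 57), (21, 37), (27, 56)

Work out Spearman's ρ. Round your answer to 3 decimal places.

-0.086

Rank g: 6, 2, 1, 4, 3, 5
Rank h: 1, 4, 3, 6, 2, 5
d = rank(g) − rank(h): 5, -2, -2, -2, 1, 0; Σd² = 38
ρ = 1 − 6Σd² / [n(n²−1)] = 1 − 6×38 / (6×35) = 1 − 228/210 ≈ -0.086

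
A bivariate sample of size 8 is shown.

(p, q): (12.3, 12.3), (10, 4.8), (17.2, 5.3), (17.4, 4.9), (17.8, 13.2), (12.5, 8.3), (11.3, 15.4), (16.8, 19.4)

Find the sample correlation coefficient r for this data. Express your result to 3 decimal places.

n = 8, Σp = 115.3, Σq = 83.6, Σp² = 1732.91, Σq² = 1083.08, Σpq = 1214.36
nΣpq − ΣpΣq = 9714.88 − 9639.08 = 75.8
nΣp² − (Σp)² = 13863.28 − 13294.09 = 569.19; nΣq² − (Σq)² = 8664.64 − 6988.96 = 1675.68
r = 75.8 / √(569.19 × 1675.68) = 75.8 / 976.6168 ≈ 0.078

0.078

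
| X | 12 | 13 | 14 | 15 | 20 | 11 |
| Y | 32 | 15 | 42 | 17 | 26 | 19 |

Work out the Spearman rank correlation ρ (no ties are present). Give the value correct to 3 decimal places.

0.029

Rank X: 2, 3, 4, 5, 6, 1
Rank Y: 5, 1, 6, 2, 4, 3
d = rank(X) − rank(Y): -3, 2, -2, 3, 2, -2; Σd² = 34
ρ = 1 − 6Σd² / [n(n²−1)] = 1 − 6×34 / (6×35) = 1 − 204/210 ≈ 0.029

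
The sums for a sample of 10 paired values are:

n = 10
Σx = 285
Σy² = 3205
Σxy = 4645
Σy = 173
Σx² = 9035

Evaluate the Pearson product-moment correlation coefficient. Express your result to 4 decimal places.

-0.6490

r = (nΣxy − ΣxΣy) / √[(nΣx² − (Σx)²)(nΣy² − (Σy)²)]
Numerator: 10×4645 − 285×173 = -2855
Denominator: √[(90350 − 81225)(32050 − 29929)] = √[9125 × 2121] = 4399.3323
r = -2855 / 4399.3323 ≈ -0.6490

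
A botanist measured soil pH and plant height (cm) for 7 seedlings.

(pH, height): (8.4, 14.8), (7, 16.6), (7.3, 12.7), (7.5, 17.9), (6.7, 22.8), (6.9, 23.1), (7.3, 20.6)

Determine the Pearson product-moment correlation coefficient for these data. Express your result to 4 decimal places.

-0.6041

n = 7, Σx = 51.1, Σy = 128.5, Σx² = 374.89, Σy² = 2454.11, Σxy = 930.01
nΣxy − ΣxΣy = 6510.07 − 6566.35 = -56.28
nΣx² − (Σx)² = 2624.23 − 2611.21 = 13.02; nΣy² − (Σy)² = 17178.77 − 16512.25 = 666.52
r = -56.28 / √(13.02 × 666.52) = -56.28 / 93.1563 ≈ -0.6041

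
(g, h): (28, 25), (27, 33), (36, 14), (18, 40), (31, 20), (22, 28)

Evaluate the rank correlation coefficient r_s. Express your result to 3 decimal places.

-0.943

Rank g: 4, 3, 6, 1, 5, 2
Rank h: 3, 5, 1, 6, 2, 4
d = rank(g) − rank(h): 1, -2, 5, -5, 3, -2; Σd² = 68
ρ = 1 − 6Σd² / [n(n²−1)] = 1 − 6×68 / (6×35) = 1 − 408/210 ≈ -0.943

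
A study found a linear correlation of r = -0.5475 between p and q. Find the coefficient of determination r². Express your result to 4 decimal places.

0.2998

r² = (-0.5475)² = 0.2998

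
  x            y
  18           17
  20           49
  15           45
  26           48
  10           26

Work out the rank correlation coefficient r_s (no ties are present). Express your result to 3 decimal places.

Rank x: 3, 4, 2, 5, 1
Rank y: 1, 5, 3, 4, 2
d = rank(x) − rank(y): 2, -1, -1, 1, -1; Σd² = 8
ρ = 1 − 6Σd² / [n(n²−1)] = 1 − 6×8 / (5×24) = 1 − 48/120 ≈ 0.600

0.600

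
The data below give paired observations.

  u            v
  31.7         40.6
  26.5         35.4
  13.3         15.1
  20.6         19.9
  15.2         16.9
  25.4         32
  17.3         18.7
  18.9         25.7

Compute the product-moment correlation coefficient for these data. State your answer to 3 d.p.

0.966

n = 8, Σu = 168.9, Σv = 204.3, Σu² = 3841.09, Σv² = 5845.33, Σuv = 4714.81
nΣuv − ΣuΣv = 37718.48 − 34506.27 = 3212.21
nΣu² − (Σu)² = 30728.72 − 28527.21 = 2201.51; nΣv² − (Σv)² = 46762.64 − 41738.49 = 5024.15
r = 3212.21 / √(2201.51 × 5024.15) = 3212.21 / 3325.7655 ≈ 0.966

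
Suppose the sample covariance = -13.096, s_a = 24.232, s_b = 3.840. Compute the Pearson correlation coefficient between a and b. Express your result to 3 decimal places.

-0.141

r = Cov(a,b) / (s_a · s_b) = -13.096 / (24.232 × 3.840)
  = -13.096 / 93.0509 ≈ -0.141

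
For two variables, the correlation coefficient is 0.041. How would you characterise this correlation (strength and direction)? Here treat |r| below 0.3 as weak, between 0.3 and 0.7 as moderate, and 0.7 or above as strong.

r = 0.041 > 0 so the relationship is positive.
|r| = 0.041, which falls in the weak range.

weak positive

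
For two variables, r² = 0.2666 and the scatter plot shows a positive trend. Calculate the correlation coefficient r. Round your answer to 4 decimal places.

0.5163

|r| = √0.2666 = 0.5163
The association is positive, so r = 0.5163.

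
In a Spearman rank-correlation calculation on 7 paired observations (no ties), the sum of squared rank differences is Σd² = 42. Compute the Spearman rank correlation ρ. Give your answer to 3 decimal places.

0.250

ρ = 1 − 6Σd² / [n(n²−1)] = 1 − 6×42 / (7×48)
  = 1 − 252/336 = 1 − 0.7500 ≈ 0.250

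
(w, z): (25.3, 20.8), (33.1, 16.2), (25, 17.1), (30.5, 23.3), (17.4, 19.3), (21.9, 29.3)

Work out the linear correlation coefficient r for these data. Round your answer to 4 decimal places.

-0.2864

n = 6, Σw = 153.2, Σz = 126, Σw² = 4073.32, Σz² = 2761.36, Σwz = 3178.1
nΣwz − ΣwΣz = 19068.6 − 19303.2 = -234.6
nΣw² − (Σw)² = 24439.92 − 23470.24 = 969.68; nΣz² − (Σz)² = 16568.16 − 15876 = 692.16
r = -234.6 / √(969.68 × 692.16) = -234.6 / 819.2519 ≈ -0.2864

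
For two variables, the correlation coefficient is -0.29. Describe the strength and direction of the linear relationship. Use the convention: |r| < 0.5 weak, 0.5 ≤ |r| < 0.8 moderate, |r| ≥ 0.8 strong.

r = -0.29 < 0 so the relationship is negative.
|r| = 0.29, which falls in the weak range.

weak negative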